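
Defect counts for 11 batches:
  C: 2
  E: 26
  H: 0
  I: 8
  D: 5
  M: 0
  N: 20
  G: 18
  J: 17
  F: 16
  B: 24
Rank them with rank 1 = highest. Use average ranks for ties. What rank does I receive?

7

Sorted (descending): 26, 24, 20, 18, 17, 16, 8, 5, 2, 0, 0
The 2 values of 0 occupy positions 10–11 → average rank (10+11)/2 = 10.5.
I has value 8 → rank 7.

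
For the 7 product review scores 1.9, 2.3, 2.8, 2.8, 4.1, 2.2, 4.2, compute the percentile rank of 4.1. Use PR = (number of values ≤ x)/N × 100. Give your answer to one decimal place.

N = 7.
Strictly below 4.1: 5. Equal to 4.1: 1.
PR = 6/7 × 100 = 85.7

85.7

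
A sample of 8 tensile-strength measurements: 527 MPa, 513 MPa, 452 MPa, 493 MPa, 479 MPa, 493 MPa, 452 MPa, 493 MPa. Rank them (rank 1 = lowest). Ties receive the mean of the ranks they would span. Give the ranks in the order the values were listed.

Sorted (ascending): 452, 452, 479, 493, 493, 493, 513, 527
The 2 values of 452 occupy positions 1–2 → average rank (1+2)/2 = 1.5.
The 3 values of 493 occupy positions 4–6 → average rank 5.

8, 7, 1.5, 5, 3, 5, 1.5, 5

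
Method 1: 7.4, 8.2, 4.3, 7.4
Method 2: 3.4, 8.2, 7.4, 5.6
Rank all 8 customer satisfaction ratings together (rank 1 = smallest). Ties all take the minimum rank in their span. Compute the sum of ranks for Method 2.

Sorted (ascending): 3.4, 4.3, 5.6, 7.4, 7.4, 7.4, 8.2, 8.2
The 3 values of 7.4 occupy positions 4–6 → each gets rank 4.
The 2 values of 8.2 occupy positions 7–8 → each gets rank 7.
Method 2 values → pooled ranks: 3.4→1, 8.2→7, 7.4→4, 5.6→3
Rank sum = 1 + 7 + 4 + 3 = 15

15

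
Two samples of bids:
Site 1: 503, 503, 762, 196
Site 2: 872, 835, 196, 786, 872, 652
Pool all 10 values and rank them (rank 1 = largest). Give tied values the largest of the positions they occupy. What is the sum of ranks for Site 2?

Sorted (descending): 872, 872, 835, 786, 762, 652, 503, 503, 196, 196
The 2 values of 872 occupy positions 1–2 → each gets rank 2.
The 2 values of 503 occupy positions 7–8 → each gets rank 8.
The 2 values of 196 occupy positions 9–10 → each gets rank 10.
Site 2 values → pooled ranks: 872→2, 835→3, 196→10, 786→4, 872→2, 652→6
Rank sum = 2 + 3 + 10 + 4 + 2 + 6 = 27

27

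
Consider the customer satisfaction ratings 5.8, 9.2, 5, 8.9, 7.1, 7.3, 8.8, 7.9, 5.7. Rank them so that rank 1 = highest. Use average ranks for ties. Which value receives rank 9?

5

Sorted (descending): 9.2, 8.9, 8.8, 7.9, 7.3, 7.1, 5.8, 5.7, 5
No ties — each value takes its position as its rank.
Rank 9 → value 5.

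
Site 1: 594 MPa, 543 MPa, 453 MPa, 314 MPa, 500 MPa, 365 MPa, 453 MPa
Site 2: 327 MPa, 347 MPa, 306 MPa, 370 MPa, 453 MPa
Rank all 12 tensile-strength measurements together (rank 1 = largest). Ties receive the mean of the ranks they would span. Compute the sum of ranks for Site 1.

35

Sorted (descending): 594, 543, 500, 453, 453, 453, 370, 365, 347, 327, 314, 306
The 3 values of 453 occupy positions 4–6 → average rank 5.
Site 1 values → pooled ranks: 594→1, 543→2, 453→5, 314→11, 500→3, 365→8, 453→5
Rank sum = 1 + 2 + 5 + 11 + 3 + 8 + 5 = 35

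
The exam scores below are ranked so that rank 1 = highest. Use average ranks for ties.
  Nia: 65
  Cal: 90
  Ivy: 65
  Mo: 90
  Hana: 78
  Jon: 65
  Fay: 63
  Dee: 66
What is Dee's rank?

4

Sorted (descending): 90, 90, 78, 66, 65, 65, 65, 63
The 2 values of 90 occupy positions 1–2 → average rank (1+2)/2 = 1.5.
The 3 values of 65 occupy positions 5–7 → average rank 6.
Dee has value 66 → rank 4.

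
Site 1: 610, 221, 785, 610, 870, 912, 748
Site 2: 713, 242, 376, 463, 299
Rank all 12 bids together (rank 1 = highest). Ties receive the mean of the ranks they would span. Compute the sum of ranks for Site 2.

Sorted (descending): 912, 870, 785, 748, 713, 610, 610, 463, 376, 299, 242, 221
The 2 values of 610 occupy positions 6–7 → average rank (6+7)/2 = 6.5.
Site 2 values → pooled ranks: 713→5, 242→11, 376→9, 463→8, 299→10
Rank sum = 5 + 11 + 9 + 8 + 10 = 43

43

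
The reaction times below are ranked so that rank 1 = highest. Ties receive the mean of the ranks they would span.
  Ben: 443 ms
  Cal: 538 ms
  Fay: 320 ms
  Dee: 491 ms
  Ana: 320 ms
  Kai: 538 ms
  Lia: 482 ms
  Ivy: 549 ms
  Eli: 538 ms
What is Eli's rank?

3

Sorted (descending): 549, 538, 538, 538, 491, 482, 443, 320, 320
The 3 values of 538 occupy positions 2–4 → average rank 3.
The 2 values of 320 occupy positions 8–9 → average rank (8+9)/2 = 8.5.
Eli has value 538 ms → rank 3.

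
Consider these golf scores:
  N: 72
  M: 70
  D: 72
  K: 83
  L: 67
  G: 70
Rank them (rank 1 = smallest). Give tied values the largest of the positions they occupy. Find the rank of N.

5

Sorted (ascending): 67, 70, 70, 72, 72, 83
The 2 values of 70 occupy positions 2–3 → each gets rank 3.
The 2 values of 72 occupy positions 4–5 → each gets rank 5.
N has value 72 → rank 5.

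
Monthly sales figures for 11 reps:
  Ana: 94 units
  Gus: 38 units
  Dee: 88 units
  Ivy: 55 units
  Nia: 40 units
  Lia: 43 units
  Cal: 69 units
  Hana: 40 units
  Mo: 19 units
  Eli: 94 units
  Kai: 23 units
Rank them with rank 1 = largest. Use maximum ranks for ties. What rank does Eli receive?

2

Sorted (descending): 94, 94, 88, 69, 55, 43, 40, 40, 38, 23, 19
The 2 values of 94 occupy positions 1–2 → each gets rank 2.
The 2 values of 40 occupy positions 7–8 → each gets rank 8.
Eli has value 94 units → rank 2.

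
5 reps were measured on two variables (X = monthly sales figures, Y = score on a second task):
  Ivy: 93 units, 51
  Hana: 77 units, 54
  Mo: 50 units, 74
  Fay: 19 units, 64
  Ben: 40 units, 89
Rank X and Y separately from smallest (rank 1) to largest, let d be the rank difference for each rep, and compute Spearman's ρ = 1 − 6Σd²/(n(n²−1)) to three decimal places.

-0.700

Ranks of variable 1: 5, 4, 3, 1, 2
Ranks of variable 2: 1, 2, 4, 3, 5
d = r₁ − r₂: 4, 2, -1, -2, -3
d²: 16, 4, 1, 4, 9; Σd² = 34
ρ = 1 − 6·34/(5·24) = 1 − 204/120 = -0.700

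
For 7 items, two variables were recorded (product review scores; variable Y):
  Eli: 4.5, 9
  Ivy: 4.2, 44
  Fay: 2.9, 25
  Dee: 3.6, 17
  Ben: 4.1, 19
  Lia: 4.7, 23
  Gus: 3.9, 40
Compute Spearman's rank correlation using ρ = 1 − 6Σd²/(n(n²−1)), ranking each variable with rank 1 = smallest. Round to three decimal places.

Ranks of variable 1: 6, 5, 1, 2, 4, 7, 3
Ranks of variable 2: 1, 7, 5, 2, 3, 4, 6
d = r₁ − r₂: 5, -2, -4, 0, 1, 3, -3
d²: 25, 4, 16, 0, 1, 9, 9; Σd² = 64
ρ = 1 − 6·64/(7·48) = 1 − 384/336 = -0.143

-0.143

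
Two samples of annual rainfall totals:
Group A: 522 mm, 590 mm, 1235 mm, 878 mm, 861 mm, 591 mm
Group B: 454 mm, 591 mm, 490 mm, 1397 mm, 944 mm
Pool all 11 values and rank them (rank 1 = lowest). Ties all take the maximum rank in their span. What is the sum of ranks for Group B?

Sorted (ascending): 454, 490, 522, 590, 591, 591, 861, 878, 944, 1235, 1397
The 2 values of 591 occupy positions 5–6 → each gets rank 6.
Group B values → pooled ranks: 454→1, 591→6, 490→2, 1397→11, 944→9
Rank sum = 1 + 6 + 2 + 11 + 9 = 29

29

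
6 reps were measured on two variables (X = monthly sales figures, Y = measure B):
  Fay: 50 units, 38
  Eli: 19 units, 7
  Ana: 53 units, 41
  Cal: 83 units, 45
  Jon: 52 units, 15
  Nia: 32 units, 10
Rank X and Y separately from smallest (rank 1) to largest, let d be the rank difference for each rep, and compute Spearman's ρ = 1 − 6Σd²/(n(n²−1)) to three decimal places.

Ranks of variable 1: 3, 1, 5, 6, 4, 2
Ranks of variable 2: 4, 1, 5, 6, 3, 2
d = r₁ − r₂: -1, 0, 0, 0, 1, 0
d²: 1, 0, 0, 0, 1, 0; Σd² = 2
ρ = 1 − 6·2/(6·35) = 1 − 12/210 = 0.943

0.943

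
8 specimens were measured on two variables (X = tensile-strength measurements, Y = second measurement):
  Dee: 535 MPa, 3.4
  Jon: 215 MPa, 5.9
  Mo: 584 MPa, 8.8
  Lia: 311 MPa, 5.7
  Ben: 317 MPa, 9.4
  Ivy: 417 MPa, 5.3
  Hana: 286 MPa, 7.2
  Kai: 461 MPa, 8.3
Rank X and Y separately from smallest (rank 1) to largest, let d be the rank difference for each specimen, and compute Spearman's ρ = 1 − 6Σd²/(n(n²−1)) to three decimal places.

0.048

Ranks of variable 1: 7, 1, 8, 3, 4, 5, 2, 6
Ranks of variable 2: 1, 4, 7, 3, 8, 2, 5, 6
d = r₁ − r₂: 6, -3, 1, 0, -4, 3, -3, 0
d²: 36, 9, 1, 0, 16, 9, 9, 0; Σd² = 80
ρ = 1 − 6·80/(8·63) = 1 − 480/504 = 0.048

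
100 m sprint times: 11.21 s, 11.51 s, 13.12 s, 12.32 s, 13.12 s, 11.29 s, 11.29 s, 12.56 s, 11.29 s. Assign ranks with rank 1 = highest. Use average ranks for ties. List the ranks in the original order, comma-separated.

Sorted (descending): 13.12, 13.12, 12.56, 12.32, 11.51, 11.29, 11.29, 11.29, 11.21
The 2 values of 13.12 occupy positions 1–2 → average rank (1+2)/2 = 1.5.
The 3 values of 11.29 occupy positions 6–8 → average rank 7.

9, 5, 1.5, 4, 1.5, 7, 7, 3, 7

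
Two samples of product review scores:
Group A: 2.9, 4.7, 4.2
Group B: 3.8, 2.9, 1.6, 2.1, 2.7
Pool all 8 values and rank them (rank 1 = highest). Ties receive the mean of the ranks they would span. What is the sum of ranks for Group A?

7.5

Sorted (descending): 4.7, 4.2, 3.8, 2.9, 2.9, 2.7, 2.1, 1.6
The 2 values of 2.9 occupy positions 4–5 → average rank (4+5)/2 = 4.5.
Group A values → pooled ranks: 2.9→4.5, 4.7→1, 4.2→2
Rank sum = 4.5 + 1 + 2 = 7.5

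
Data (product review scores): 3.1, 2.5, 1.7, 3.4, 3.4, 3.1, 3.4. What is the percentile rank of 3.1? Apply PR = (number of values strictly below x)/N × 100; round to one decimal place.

N = 7.
Strictly below 3.1: 2. Equal to 3.1: 2.
PR = 2/7 × 100 = 28.6

28.6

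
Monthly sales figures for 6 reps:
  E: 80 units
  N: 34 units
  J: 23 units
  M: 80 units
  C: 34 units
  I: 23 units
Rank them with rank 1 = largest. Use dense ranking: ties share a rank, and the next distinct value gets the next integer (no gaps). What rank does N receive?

Sorted (descending): 80, 80, 34, 34, 23, 23
The 2 values of 80 share dense rank 1.
The 2 values of 34 share dense rank 2.
The 2 values of 23 share dense rank 3.
N has value 34 units → rank 2.

2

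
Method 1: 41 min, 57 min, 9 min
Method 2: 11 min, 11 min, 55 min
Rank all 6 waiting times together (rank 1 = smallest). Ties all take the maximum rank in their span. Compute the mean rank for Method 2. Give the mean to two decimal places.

Sorted (ascending): 9, 11, 11, 41, 55, 57
The 2 values of 11 occupy positions 2–3 → each gets rank 3.
Method 2 values → pooled ranks: 11→3, 11→3, 55→5
Mean rank = (3 + 3 + 5) / 3 = 3.67

3.67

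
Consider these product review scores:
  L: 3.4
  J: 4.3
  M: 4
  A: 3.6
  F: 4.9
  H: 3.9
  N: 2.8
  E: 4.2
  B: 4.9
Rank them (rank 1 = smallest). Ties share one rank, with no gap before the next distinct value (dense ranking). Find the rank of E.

Sorted (ascending): 2.8, 3.4, 3.6, 3.9, 4, 4.2, 4.3, 4.9, 4.9
The 2 values of 4.9 share dense rank 8.
Remaining distinct values take the next consecutive integers.
E has value 4.2 → rank 6.

6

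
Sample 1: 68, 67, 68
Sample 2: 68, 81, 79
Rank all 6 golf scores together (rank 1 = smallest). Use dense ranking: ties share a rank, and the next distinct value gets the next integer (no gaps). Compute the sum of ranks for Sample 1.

5

Sorted (ascending): 67, 68, 68, 68, 79, 81
The 3 values of 68 share dense rank 2.
Remaining distinct values take the next consecutive integers.
Sample 1 values → pooled ranks: 68→2, 67→1, 68→2
Rank sum = 2 + 1 + 2 = 5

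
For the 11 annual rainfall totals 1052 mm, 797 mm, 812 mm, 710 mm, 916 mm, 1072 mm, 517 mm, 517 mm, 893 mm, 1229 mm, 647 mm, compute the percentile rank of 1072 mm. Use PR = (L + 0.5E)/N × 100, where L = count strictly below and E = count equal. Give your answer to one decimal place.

86.4

N = 11.
Strictly below 1072: 9. Equal to 1072: 1.
PR = (9 + 0.5·1)/11 × 100 = 86.4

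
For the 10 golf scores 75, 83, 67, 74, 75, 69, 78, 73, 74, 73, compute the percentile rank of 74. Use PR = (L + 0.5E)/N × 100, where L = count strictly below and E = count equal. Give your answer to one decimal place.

N = 10.
Strictly below 74: 4. Equal to 74: 2.
PR = (4 + 0.5·2)/10 × 100 = 50.0

50.0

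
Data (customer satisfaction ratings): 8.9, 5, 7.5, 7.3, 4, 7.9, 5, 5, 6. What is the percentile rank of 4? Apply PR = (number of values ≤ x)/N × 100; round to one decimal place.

11.1

N = 9.
Strictly below 4: 0. Equal to 4: 1.
PR = 1/9 × 100 = 11.1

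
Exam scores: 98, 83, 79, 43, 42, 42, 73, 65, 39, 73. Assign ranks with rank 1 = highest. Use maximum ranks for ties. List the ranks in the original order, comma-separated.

Sorted (descending): 98, 83, 79, 73, 73, 65, 43, 42, 42, 39
The 2 values of 73 occupy positions 4–5 → each gets rank 5.
The 2 values of 42 occupy positions 8–9 → each gets rank 9.

1, 2, 3, 7, 9, 9, 5, 6, 10, 5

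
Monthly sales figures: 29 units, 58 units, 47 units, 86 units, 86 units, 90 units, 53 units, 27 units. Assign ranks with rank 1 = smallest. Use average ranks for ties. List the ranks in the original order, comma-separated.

2, 5, 3, 6.5, 6.5, 8, 4, 1

Sorted (ascending): 27, 29, 47, 53, 58, 86, 86, 90
The 2 values of 86 occupy positions 6–7 → average rank (6+7)/2 = 6.5.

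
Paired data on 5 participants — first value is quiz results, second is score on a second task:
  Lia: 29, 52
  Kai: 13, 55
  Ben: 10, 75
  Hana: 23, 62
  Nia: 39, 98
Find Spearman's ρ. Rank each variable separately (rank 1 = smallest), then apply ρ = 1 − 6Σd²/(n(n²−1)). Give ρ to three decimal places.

Ranks of variable 1: 4, 2, 1, 3, 5
Ranks of variable 2: 1, 2, 4, 3, 5
d = r₁ − r₂: 3, 0, -3, 0, 0
d²: 9, 0, 9, 0, 0; Σd² = 18
ρ = 1 − 6·18/(5·24) = 1 − 108/120 = 0.100

0.100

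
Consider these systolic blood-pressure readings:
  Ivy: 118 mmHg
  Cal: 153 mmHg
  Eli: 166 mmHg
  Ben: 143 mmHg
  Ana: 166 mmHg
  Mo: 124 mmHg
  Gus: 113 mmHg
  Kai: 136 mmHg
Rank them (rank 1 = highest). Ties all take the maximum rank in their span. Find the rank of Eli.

2

Sorted (descending): 166, 166, 153, 143, 136, 124, 118, 113
The 2 values of 166 occupy positions 1–2 → each gets rank 2.
Eli has value 166 mmHg → rank 2.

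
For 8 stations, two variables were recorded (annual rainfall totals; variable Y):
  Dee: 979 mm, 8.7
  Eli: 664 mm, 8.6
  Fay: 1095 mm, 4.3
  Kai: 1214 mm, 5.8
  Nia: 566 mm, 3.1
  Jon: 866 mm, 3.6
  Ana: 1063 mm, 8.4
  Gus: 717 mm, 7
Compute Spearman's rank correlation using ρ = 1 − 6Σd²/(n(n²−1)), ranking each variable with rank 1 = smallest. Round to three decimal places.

0.119

Ranks of variable 1: 5, 2, 7, 8, 1, 4, 6, 3
Ranks of variable 2: 8, 7, 3, 4, 1, 2, 6, 5
d = r₁ − r₂: -3, -5, 4, 4, 0, 2, 0, -2
d²: 9, 25, 16, 16, 0, 4, 0, 4; Σd² = 74
ρ = 1 − 6·74/(8·63) = 1 − 444/504 = 0.119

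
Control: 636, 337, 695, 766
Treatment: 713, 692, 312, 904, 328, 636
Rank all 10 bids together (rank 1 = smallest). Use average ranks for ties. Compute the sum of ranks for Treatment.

Sorted (ascending): 312, 328, 337, 636, 636, 692, 695, 713, 766, 904
The 2 values of 636 occupy positions 4–5 → average rank (4+5)/2 = 4.5.
Treatment values → pooled ranks: 713→8, 692→6, 312→1, 904→10, 328→2, 636→4.5
Rank sum = 8 + 6 + 1 + 10 + 2 + 4.5 = 31.5

31.5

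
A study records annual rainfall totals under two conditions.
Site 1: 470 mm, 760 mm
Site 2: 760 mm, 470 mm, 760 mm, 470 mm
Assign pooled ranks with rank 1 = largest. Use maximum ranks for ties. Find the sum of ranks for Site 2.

18

Sorted (descending): 760, 760, 760, 470, 470, 470
The 3 values of 760 occupy positions 1–3 → each gets rank 3.
The 3 values of 470 occupy positions 4–6 → each gets rank 6.
Site 2 values → pooled ranks: 760→3, 470→6, 760→3, 470→6
Rank sum = 3 + 6 + 3 + 6 = 18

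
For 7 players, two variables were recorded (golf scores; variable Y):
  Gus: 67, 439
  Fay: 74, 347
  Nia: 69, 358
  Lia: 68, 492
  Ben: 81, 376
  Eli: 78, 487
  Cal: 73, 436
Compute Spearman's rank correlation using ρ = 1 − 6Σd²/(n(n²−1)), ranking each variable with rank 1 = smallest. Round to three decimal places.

Ranks of variable 1: 1, 5, 3, 2, 7, 6, 4
Ranks of variable 2: 5, 1, 2, 7, 3, 6, 4
d = r₁ − r₂: -4, 4, 1, -5, 4, 0, 0
d²: 16, 16, 1, 25, 16, 0, 0; Σd² = 74
ρ = 1 − 6·74/(7·48) = 1 − 444/336 = -0.321

-0.321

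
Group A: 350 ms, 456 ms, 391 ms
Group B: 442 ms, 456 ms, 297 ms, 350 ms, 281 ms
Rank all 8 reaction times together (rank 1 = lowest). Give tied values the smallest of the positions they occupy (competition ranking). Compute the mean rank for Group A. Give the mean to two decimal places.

Sorted (ascending): 281, 297, 350, 350, 391, 442, 456, 456
The 2 values of 350 occupy positions 3–4 → each gets rank 3.
The 2 values of 456 occupy positions 7–8 → each gets rank 7.
Group A values → pooled ranks: 350→3, 456→7, 391→5
Mean rank = (3 + 7 + 5) / 3 = 5.00

5.00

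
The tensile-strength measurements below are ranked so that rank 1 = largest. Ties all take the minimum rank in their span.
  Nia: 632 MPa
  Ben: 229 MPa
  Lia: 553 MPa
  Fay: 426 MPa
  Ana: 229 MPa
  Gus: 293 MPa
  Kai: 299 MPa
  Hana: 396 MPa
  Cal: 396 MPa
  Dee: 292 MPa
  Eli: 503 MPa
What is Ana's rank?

Sorted (descending): 632, 553, 503, 426, 396, 396, 299, 293, 292, 229, 229
The 2 values of 396 occupy positions 5–6 → each gets rank 5.
The 2 values of 229 occupy positions 10–11 → each gets rank 10.
Ana has value 229 MPa → rank 10.

10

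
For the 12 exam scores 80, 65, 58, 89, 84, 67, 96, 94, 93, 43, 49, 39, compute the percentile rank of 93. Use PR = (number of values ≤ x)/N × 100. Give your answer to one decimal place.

83.3

N = 12.
Strictly below 93: 9. Equal to 93: 1.
PR = 10/12 × 100 = 83.3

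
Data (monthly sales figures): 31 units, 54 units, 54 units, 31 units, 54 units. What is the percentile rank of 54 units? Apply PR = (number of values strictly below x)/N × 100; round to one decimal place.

N = 5.
Strictly below 54: 2. Equal to 54: 3.
PR = 2/5 × 100 = 40.0

40.0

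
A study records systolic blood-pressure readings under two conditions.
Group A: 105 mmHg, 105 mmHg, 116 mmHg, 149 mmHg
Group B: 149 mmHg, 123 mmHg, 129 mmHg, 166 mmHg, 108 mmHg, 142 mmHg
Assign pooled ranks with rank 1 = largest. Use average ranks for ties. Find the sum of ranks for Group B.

26.5

Sorted (descending): 166, 149, 149, 142, 129, 123, 116, 108, 105, 105
The 2 values of 149 occupy positions 2–3 → average rank (2+3)/2 = 2.5.
The 2 values of 105 occupy positions 9–10 → average rank (9+10)/2 = 9.5.
Group B values → pooled ranks: 149→2.5, 123→6, 129→5, 166→1, 108→8, 142→4
Rank sum = 2.5 + 6 + 5 + 1 + 8 + 4 = 26.5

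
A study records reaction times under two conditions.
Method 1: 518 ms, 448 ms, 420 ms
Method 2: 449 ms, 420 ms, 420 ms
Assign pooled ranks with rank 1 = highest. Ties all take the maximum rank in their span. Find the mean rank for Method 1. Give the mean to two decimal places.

3.33

Sorted (descending): 518, 449, 448, 420, 420, 420
The 3 values of 420 occupy positions 4–6 → each gets rank 6.
Method 1 values → pooled ranks: 518→1, 448→3, 420→6
Mean rank = (1 + 3 + 6) / 3 = 3.33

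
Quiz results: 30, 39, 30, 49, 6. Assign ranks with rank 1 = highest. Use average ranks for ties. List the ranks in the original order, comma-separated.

Sorted (descending): 49, 39, 30, 30, 6
The 2 values of 30 occupy positions 3–4 → average rank (3+4)/2 = 3.5.

3.5, 2, 3.5, 1, 5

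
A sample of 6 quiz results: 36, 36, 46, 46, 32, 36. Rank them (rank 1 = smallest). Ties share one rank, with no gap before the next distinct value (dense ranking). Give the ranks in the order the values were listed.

Sorted (ascending): 32, 36, 36, 36, 46, 46
The 3 values of 36 share dense rank 2.
The 2 values of 46 share dense rank 3.
Remaining distinct values take the next consecutive integers.

2, 2, 3, 3, 1, 2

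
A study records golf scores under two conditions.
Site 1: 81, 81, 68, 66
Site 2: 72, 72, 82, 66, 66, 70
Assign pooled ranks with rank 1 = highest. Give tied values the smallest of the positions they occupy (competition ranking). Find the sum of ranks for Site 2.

31

Sorted (descending): 82, 81, 81, 72, 72, 70, 68, 66, 66, 66
The 2 values of 81 occupy positions 2–3 → each gets rank 2.
The 2 values of 72 occupy positions 4–5 → each gets rank 4.
The 3 values of 66 occupy positions 8–10 → each gets rank 8.
Site 2 values → pooled ranks: 72→4, 72→4, 82→1, 66→8, 66→8, 70→6
Rank sum = 4 + 4 + 1 + 8 + 8 + 6 = 31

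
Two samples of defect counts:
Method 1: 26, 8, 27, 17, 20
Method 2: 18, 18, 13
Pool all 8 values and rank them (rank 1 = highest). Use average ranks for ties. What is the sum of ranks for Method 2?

16

Sorted (descending): 27, 26, 20, 18, 18, 17, 13, 8
The 2 values of 18 occupy positions 4–5 → average rank (4+5)/2 = 4.5.
Method 2 values → pooled ranks: 18→4.5, 18→4.5, 13→7
Rank sum = 4.5 + 4.5 + 7 = 16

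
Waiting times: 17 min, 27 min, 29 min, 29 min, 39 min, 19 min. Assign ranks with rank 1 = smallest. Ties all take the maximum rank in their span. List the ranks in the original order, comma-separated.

1, 3, 5, 5, 6, 2

Sorted (ascending): 17, 19, 27, 29, 29, 39
The 2 values of 29 occupy positions 4–5 → each gets rank 5.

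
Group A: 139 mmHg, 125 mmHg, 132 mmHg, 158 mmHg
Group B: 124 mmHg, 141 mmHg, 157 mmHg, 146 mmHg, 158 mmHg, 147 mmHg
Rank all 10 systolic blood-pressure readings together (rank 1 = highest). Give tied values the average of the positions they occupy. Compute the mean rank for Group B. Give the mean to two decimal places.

Sorted (descending): 158, 158, 157, 147, 146, 141, 139, 132, 125, 124
The 2 values of 158 occupy positions 1–2 → average rank (1+2)/2 = 1.5.
Group B values → pooled ranks: 124→10, 141→6, 157→3, 146→5, 158→1.5, 147→4
Mean rank = (10 + 6 + 3 + 5 + 1.5 + 4) / 6 = 4.92

4.92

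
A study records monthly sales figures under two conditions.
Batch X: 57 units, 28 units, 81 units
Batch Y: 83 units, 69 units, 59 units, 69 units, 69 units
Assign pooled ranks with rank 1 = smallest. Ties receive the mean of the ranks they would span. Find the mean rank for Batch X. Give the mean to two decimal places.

Sorted (ascending): 28, 57, 59, 69, 69, 69, 81, 83
The 3 values of 69 occupy positions 4–6 → average rank 5.
Batch X values → pooled ranks: 57→2, 28→1, 81→7
Mean rank = (2 + 1 + 7) / 3 = 3.33

3.33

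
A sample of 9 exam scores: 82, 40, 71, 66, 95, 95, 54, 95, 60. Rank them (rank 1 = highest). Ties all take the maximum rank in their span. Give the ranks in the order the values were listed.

4, 9, 5, 6, 3, 3, 8, 3, 7

Sorted (descending): 95, 95, 95, 82, 71, 66, 60, 54, 40
The 3 values of 95 occupy positions 1–3 → each gets rank 3.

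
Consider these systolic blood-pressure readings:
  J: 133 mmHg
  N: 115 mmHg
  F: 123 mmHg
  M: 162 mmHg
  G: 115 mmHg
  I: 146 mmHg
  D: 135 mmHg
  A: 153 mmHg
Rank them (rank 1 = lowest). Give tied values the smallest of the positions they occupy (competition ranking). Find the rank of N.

1

Sorted (ascending): 115, 115, 123, 133, 135, 146, 153, 162
The 2 values of 115 occupy positions 1–2 → each gets rank 1.
N has value 115 mmHg → rank 1.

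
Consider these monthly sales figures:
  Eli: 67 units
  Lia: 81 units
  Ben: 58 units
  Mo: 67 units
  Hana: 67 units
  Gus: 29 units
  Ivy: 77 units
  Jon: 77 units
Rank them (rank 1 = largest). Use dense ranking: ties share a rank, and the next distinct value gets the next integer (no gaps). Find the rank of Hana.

Sorted (descending): 81, 77, 77, 67, 67, 67, 58, 29
The 2 values of 77 share dense rank 2.
The 3 values of 67 share dense rank 3.
Remaining distinct values take the next consecutive integers.
Hana has value 67 units → rank 3.

3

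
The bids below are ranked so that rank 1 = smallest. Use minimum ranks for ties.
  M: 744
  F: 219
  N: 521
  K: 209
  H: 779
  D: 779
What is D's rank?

5

Sorted (ascending): 209, 219, 521, 744, 779, 779
The 2 values of 779 occupy positions 5–6 → each gets rank 5.
D has value 779 → rank 5.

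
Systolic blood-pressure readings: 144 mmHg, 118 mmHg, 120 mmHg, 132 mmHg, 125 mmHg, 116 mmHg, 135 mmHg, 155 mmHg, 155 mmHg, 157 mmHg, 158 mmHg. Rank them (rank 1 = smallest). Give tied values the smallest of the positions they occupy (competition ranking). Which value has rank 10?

157

Sorted (ascending): 116, 118, 120, 125, 132, 135, 144, 155, 155, 157, 158
The 2 values of 155 occupy positions 8–9 → each gets rank 8.
Rank 10 → value 157.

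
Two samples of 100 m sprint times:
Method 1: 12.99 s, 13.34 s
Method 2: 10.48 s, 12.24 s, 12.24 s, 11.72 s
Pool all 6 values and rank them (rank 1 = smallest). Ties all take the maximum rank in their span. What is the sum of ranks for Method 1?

11

Sorted (ascending): 10.48, 11.72, 12.24, 12.24, 12.99, 13.34
The 2 values of 12.24 occupy positions 3–4 → each gets rank 4.
Method 1 values → pooled ranks: 12.99→5, 13.34→6
Rank sum = 5 + 6 = 11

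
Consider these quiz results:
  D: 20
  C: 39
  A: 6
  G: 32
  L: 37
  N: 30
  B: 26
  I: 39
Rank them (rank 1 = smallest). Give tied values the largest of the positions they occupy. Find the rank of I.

8

Sorted (ascending): 6, 20, 26, 30, 32, 37, 39, 39
The 2 values of 39 occupy positions 7–8 → each gets rank 8.
I has value 39 → rank 8.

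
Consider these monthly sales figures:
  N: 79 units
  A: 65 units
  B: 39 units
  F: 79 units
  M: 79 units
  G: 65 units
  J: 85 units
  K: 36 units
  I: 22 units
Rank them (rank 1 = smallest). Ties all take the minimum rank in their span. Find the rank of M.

Sorted (ascending): 22, 36, 39, 65, 65, 79, 79, 79, 85
The 2 values of 65 occupy positions 4–5 → each gets rank 4.
The 3 values of 79 occupy positions 6–8 → each gets rank 6.
M has value 79 units → rank 6.

6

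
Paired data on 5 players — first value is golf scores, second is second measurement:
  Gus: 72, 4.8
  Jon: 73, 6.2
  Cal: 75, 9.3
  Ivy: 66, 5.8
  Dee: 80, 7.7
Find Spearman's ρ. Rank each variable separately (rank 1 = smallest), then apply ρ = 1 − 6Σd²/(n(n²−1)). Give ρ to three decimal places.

0.800

Ranks of variable 1: 2, 3, 4, 1, 5
Ranks of variable 2: 1, 3, 5, 2, 4
d = r₁ − r₂: 1, 0, -1, -1, 1
d²: 1, 0, 1, 1, 1; Σd² = 4
ρ = 1 − 6·4/(5·24) = 1 − 24/120 = 0.800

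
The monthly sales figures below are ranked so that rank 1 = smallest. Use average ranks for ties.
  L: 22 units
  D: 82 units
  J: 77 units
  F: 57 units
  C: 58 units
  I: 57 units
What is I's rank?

2.5

Sorted (ascending): 22, 57, 57, 58, 77, 82
The 2 values of 57 occupy positions 2–3 → average rank (2+3)/2 = 2.5.
I has value 57 units → rank 2.5.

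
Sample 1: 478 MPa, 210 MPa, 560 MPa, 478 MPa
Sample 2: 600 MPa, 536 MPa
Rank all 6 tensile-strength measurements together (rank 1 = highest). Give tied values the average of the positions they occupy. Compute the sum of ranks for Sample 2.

Sorted (descending): 600, 560, 536, 478, 478, 210
The 2 values of 478 occupy positions 4–5 → average rank (4+5)/2 = 4.5.
Sample 2 values → pooled ranks: 600→1, 536→3
Rank sum = 1 + 3 = 4

4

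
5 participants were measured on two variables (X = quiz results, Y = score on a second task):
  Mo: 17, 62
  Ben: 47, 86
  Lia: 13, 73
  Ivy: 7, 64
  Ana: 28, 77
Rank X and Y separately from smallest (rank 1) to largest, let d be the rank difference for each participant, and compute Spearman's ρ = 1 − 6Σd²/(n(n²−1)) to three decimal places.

Ranks of variable 1: 3, 5, 2, 1, 4
Ranks of variable 2: 1, 5, 3, 2, 4
d = r₁ − r₂: 2, 0, -1, -1, 0
d²: 4, 0, 1, 1, 0; Σd² = 6
ρ = 1 − 6·6/(5·24) = 1 − 36/120 = 0.700

0.700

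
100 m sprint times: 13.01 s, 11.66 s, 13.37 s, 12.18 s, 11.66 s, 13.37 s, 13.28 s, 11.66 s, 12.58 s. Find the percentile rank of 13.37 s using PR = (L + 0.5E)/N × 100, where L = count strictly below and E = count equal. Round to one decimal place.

88.9

N = 9.
Strictly below 13.37: 7. Equal to 13.37: 2.
PR = (7 + 0.5·2)/9 × 100 = 88.9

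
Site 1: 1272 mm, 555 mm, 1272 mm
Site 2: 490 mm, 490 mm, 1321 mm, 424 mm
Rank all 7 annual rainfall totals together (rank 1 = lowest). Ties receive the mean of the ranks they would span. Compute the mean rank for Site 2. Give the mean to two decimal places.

Sorted (ascending): 424, 490, 490, 555, 1272, 1272, 1321
The 2 values of 490 occupy positions 2–3 → average rank (2+3)/2 = 2.5.
The 2 values of 1272 occupy positions 5–6 → average rank (5+6)/2 = 5.5.
Site 2 values → pooled ranks: 490→2.5, 490→2.5, 1321→7, 424→1
Mean rank = (2.5 + 2.5 + 7 + 1) / 4 = 3.25

3.25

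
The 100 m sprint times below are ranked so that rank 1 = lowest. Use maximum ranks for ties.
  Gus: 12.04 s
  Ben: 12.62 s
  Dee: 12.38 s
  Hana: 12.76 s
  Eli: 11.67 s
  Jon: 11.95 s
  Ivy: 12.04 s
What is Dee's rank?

Sorted (ascending): 11.67, 11.95, 12.04, 12.04, 12.38, 12.62, 12.76
The 2 values of 12.04 occupy positions 3–4 → each gets rank 4.
Dee has value 12.38 s → rank 5.

5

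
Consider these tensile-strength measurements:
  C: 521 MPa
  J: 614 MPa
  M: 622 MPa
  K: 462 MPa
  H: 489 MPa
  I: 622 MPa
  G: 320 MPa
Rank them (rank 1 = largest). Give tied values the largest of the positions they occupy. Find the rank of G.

7

Sorted (descending): 622, 622, 614, 521, 489, 462, 320
The 2 values of 622 occupy positions 1–2 → each gets rank 2.
G has value 320 MPa → rank 7.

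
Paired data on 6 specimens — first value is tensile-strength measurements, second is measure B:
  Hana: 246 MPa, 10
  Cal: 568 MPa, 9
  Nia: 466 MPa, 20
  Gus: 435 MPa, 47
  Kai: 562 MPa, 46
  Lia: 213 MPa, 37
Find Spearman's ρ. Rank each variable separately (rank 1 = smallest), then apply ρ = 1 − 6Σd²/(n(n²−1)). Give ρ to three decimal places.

-0.257

Ranks of variable 1: 2, 6, 4, 3, 5, 1
Ranks of variable 2: 2, 1, 3, 6, 5, 4
d = r₁ − r₂: 0, 5, 1, -3, 0, -3
d²: 0, 25, 1, 9, 0, 9; Σd² = 44
ρ = 1 − 6·44/(6·35) = 1 − 264/210 = -0.257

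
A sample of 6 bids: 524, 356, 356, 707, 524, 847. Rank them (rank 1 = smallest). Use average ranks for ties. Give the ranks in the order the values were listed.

3.5, 1.5, 1.5, 5, 3.5, 6

Sorted (ascending): 356, 356, 524, 524, 707, 847
The 2 values of 356 occupy positions 1–2 → average rank (1+2)/2 = 1.5.
The 2 values of 524 occupy positions 3–4 → average rank (3+4)/2 = 3.5.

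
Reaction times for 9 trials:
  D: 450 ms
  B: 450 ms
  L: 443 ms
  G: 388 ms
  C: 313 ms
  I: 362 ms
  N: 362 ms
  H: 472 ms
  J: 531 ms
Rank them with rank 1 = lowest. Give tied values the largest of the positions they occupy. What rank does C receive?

1

Sorted (ascending): 313, 362, 362, 388, 443, 450, 450, 472, 531
The 2 values of 362 occupy positions 2–3 → each gets rank 3.
The 2 values of 450 occupy positions 6–7 → each gets rank 7.
C has value 313 ms → rank 1.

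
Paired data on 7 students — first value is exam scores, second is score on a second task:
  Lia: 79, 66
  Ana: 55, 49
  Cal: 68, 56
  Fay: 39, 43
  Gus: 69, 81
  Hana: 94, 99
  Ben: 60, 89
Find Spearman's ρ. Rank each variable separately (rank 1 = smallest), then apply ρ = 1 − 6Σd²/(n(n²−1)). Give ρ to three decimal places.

Ranks of variable 1: 6, 2, 4, 1, 5, 7, 3
Ranks of variable 2: 4, 2, 3, 1, 5, 7, 6
d = r₁ − r₂: 2, 0, 1, 0, 0, 0, -3
d²: 4, 0, 1, 0, 0, 0, 9; Σd² = 14
ρ = 1 − 6·14/(7·48) = 1 − 84/336 = 0.750

0.750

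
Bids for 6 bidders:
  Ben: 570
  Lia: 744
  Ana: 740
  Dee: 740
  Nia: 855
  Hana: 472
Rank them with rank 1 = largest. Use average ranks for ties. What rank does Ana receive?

3.5

Sorted (descending): 855, 744, 740, 740, 570, 472
The 2 values of 740 occupy positions 3–4 → average rank (3+4)/2 = 3.5.
Ana has value 740 → rank 3.5.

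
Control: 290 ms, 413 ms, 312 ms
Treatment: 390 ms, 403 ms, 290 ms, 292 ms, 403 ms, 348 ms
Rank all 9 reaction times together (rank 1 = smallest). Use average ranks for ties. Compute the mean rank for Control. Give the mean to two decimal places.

4.83

Sorted (ascending): 290, 290, 292, 312, 348, 390, 403, 403, 413
The 2 values of 290 occupy positions 1–2 → average rank (1+2)/2 = 1.5.
The 2 values of 403 occupy positions 7–8 → average rank (7+8)/2 = 7.5.
Control values → pooled ranks: 290→1.5, 413→9, 312→4
Mean rank = (1.5 + 9 + 4) / 3 = 4.83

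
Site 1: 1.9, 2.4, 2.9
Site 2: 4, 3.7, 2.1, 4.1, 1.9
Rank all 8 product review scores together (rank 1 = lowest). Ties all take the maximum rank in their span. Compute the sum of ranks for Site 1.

Sorted (ascending): 1.9, 1.9, 2.1, 2.4, 2.9, 3.7, 4, 4.1
The 2 values of 1.9 occupy positions 1–2 → each gets rank 2.
Site 1 values → pooled ranks: 1.9→2, 2.4→4, 2.9→5
Rank sum = 2 + 4 + 5 = 11

11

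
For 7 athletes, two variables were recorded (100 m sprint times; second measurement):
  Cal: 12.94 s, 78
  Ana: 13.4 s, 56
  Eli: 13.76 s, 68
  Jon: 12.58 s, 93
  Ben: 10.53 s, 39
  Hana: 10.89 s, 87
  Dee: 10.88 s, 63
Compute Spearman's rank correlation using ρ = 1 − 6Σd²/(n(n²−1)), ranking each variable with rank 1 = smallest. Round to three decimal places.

Ranks of variable 1: 5, 6, 7, 4, 1, 3, 2
Ranks of variable 2: 5, 2, 4, 7, 1, 6, 3
d = r₁ − r₂: 0, 4, 3, -3, 0, -3, -1
d²: 0, 16, 9, 9, 0, 9, 1; Σd² = 44
ρ = 1 − 6·44/(7·48) = 1 − 264/336 = 0.214

0.214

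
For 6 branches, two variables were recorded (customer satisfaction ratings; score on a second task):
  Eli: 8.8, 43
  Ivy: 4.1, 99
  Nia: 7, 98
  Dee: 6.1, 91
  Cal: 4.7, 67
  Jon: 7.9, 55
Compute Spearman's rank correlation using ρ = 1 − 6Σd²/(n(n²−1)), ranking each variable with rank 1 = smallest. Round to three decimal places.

Ranks of variable 1: 6, 1, 4, 3, 2, 5
Ranks of variable 2: 1, 6, 5, 4, 3, 2
d = r₁ − r₂: 5, -5, -1, -1, -1, 3
d²: 25, 25, 1, 1, 1, 9; Σd² = 62
ρ = 1 − 6·62/(6·35) = 1 − 372/210 = -0.771

-0.771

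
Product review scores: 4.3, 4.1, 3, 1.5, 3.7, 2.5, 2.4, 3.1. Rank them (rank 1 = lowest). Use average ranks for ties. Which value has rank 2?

2.4

Sorted (ascending): 1.5, 2.4, 2.5, 3, 3.1, 3.7, 4.1, 4.3
No ties — each value takes its position as its rank.
Rank 2 → value 2.4.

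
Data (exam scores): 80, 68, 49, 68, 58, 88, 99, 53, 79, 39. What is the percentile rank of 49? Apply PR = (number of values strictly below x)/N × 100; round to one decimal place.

N = 10.
Strictly below 49: 1. Equal to 49: 1.
PR = 1/10 × 100 = 10.0

10.0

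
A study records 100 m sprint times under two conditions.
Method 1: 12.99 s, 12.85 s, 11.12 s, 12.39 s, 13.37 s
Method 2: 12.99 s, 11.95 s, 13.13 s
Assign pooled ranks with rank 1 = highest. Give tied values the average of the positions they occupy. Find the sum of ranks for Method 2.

Sorted (descending): 13.37, 13.13, 12.99, 12.99, 12.85, 12.39, 11.95, 11.12
The 2 values of 12.99 occupy positions 3–4 → average rank (3+4)/2 = 3.5.
Method 2 values → pooled ranks: 12.99→3.5, 11.95→7, 13.13→2
Rank sum = 3.5 + 7 + 2 = 12.5

12.5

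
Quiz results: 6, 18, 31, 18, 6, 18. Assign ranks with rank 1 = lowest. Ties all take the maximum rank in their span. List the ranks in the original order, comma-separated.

Sorted (ascending): 6, 6, 18, 18, 18, 31
The 2 values of 6 occupy positions 1–2 → each gets rank 2.
The 3 values of 18 occupy positions 3–5 → each gets rank 5.

2, 5, 6, 5, 2, 5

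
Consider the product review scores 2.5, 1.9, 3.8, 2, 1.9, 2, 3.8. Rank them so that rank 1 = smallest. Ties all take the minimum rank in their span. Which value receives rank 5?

2.5

Sorted (ascending): 1.9, 1.9, 2, 2, 2.5, 3.8, 3.8
The 2 values of 1.9 occupy positions 1–2 → each gets rank 1.
The 2 values of 2 occupy positions 3–4 → each gets rank 3.
The 2 values of 3.8 occupy positions 6–7 → each gets rank 6.
Rank 5 → value 2.5.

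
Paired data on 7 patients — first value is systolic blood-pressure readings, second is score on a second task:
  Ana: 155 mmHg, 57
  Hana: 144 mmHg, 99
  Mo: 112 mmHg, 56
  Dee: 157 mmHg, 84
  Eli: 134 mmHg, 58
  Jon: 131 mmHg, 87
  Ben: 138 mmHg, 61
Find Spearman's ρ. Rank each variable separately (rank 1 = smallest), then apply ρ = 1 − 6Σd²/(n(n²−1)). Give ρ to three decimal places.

0.286

Ranks of variable 1: 6, 5, 1, 7, 3, 2, 4
Ranks of variable 2: 2, 7, 1, 5, 3, 6, 4
d = r₁ − r₂: 4, -2, 0, 2, 0, -4, 0
d²: 16, 4, 0, 4, 0, 16, 0; Σd² = 40
ρ = 1 − 6·40/(7·48) = 1 − 240/336 = 0.286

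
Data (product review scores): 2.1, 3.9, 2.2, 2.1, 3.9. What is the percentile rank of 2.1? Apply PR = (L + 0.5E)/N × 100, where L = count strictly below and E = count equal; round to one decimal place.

N = 5.
Strictly below 2.1: 0. Equal to 2.1: 2.
PR = (0 + 0.5·2)/5 × 100 = 20.0

20.0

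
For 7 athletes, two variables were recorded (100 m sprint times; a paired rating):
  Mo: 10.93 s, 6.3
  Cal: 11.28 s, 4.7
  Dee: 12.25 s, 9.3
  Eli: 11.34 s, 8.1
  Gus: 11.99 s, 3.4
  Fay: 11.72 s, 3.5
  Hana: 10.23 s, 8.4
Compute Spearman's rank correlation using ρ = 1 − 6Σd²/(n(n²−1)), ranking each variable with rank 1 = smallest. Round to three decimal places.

Ranks of variable 1: 2, 3, 7, 4, 6, 5, 1
Ranks of variable 2: 4, 3, 7, 5, 1, 2, 6
d = r₁ − r₂: -2, 0, 0, -1, 5, 3, -5
d²: 4, 0, 0, 1, 25, 9, 25; Σd² = 64
ρ = 1 − 6·64/(7·48) = 1 − 384/336 = -0.143

-0.143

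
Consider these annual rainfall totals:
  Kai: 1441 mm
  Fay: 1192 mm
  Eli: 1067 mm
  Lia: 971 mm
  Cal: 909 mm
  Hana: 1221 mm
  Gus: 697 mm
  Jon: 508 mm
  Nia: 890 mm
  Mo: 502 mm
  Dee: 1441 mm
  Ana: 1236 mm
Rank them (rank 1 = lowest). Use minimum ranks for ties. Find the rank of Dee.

11

Sorted (ascending): 502, 508, 697, 890, 909, 971, 1067, 1192, 1221, 1236, 1441, 1441
The 2 values of 1441 occupy positions 11–12 → each gets rank 11.
Dee has value 1441 mm → rank 11.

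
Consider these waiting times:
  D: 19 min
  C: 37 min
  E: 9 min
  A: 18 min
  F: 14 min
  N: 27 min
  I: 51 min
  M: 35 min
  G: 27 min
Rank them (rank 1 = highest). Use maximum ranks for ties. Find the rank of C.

2

Sorted (descending): 51, 37, 35, 27, 27, 19, 18, 14, 9
The 2 values of 27 occupy positions 4–5 → each gets rank 5.
C has value 37 min → rank 2.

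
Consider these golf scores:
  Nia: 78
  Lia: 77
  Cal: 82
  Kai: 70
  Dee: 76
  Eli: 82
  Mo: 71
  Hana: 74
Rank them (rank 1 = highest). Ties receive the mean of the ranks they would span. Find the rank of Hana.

6

Sorted (descending): 82, 82, 78, 77, 76, 74, 71, 70
The 2 values of 82 occupy positions 1–2 → average rank (1+2)/2 = 1.5.
Hana has value 74 → rank 6.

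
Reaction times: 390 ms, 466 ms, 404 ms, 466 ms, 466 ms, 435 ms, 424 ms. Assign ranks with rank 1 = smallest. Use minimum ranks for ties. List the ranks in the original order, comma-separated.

Sorted (ascending): 390, 404, 424, 435, 466, 466, 466
The 3 values of 466 occupy positions 5–7 → each gets rank 5.

1, 5, 2, 5, 5, 4, 3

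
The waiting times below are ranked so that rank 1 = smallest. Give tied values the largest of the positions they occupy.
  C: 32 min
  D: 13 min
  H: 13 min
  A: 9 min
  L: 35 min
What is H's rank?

3

Sorted (ascending): 9, 13, 13, 32, 35
The 2 values of 13 occupy positions 2–3 → each gets rank 3.
H has value 13 min → rank 3.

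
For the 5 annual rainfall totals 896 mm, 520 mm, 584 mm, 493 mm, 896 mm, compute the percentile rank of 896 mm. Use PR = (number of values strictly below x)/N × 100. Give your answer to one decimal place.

N = 5.
Strictly below 896: 3. Equal to 896: 2.
PR = 3/5 × 100 = 60.0

60.0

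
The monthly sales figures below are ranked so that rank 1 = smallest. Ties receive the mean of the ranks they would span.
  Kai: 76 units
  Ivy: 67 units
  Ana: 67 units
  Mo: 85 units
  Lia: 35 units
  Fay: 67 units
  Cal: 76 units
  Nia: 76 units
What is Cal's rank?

6

Sorted (ascending): 35, 67, 67, 67, 76, 76, 76, 85
The 3 values of 67 occupy positions 2–4 → average rank 3.
The 3 values of 76 occupy positions 5–7 → average rank 6.
Cal has value 76 units → rank 6.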